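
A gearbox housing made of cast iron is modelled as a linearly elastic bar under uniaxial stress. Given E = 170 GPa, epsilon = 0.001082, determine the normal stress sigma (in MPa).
Model: a linearly elastic bar under uniaxial stress, so epsilon = sigma / E.
Solve for sigma: sigma = epsilon·E.
Convert to SI units:
  E = 170 GPa = 1.7 × 10¹¹ Pa
Substitute:
  sigma = 0.001082 × (1.7 × 10¹¹)
  sigma = 1.839 × 10⁸ Pa
Convert: sigma = 1.839 × 10⁸ Pa = 183.9 MPa
Final answer: sigma = 183.9 MPa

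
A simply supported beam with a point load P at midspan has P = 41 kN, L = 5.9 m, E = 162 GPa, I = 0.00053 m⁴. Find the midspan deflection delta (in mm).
Model: a simply supported beam with a point load P at midspan, so delta = (P·L^3) / (48·E·I).
Convert to SI units:
  P = 41 kN = 41000 N
  E = 162 GPa = 1.62 × 10¹¹ Pa
Substitute:
  delta = (41000 × 5.9^3) / (48 × (1.62 × 10¹¹) × 0.00053)
  delta = 0.002043 m
Convert: delta = 0.002043 m = 2.043 mm
Final answer: delta = 2.043 mm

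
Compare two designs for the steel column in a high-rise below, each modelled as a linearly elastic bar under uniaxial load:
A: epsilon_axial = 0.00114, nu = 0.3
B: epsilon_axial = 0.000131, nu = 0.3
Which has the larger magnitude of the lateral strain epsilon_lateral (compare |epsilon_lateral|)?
Model: a linearly elastic bar under uniaxial load, so epsilon_lateral = -nu·epsilon_axial (SI units).
  A: epsilon_lateral = -(0.3 × 0.00114) = -0.000342
  B: epsilon_lateral = -(0.3 × 0.000131) = -3.93 × 10⁻⁵
|epsilon_lateral|: A = 0.000342, B = 3.93 × 10⁻⁵, so A is larger in magnitude.
Final answer: A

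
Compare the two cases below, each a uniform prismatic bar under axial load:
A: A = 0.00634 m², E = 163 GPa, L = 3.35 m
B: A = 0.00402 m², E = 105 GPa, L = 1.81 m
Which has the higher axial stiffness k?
Model: a uniform prismatic bar under axial load, so k = (A·E) / L (SI units).
  A: k = (0.00634 × (1.63 × 10¹¹)) / 3.35 = 3.085 × 10⁸ N/m = 308.5 MN/m
  B: k = (0.00402 × (1.05 × 10¹¹)) / 1.81 = 2.332 × 10⁸ N/m = 233.2 MN/m
308.5 MN/m > 233.2 MN/m, so A is larger.
Final answer: A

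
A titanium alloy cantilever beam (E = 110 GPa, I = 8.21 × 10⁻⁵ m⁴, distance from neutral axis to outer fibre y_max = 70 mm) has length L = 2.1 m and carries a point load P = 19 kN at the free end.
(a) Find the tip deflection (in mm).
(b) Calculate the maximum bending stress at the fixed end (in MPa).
(a) Tip deflection of a cantilever with an end point load: δ = P·L^3 / (3·E·I). Convert P = 19 kN = 19000 N, E = 110 GPa = 1.1 × 10¹¹ Pa.
  δ = (19000 × 2.1^3) / (3 × (1.1 × 10¹¹) × (8.21 × 10⁻⁵)) = 0.006495 m = 6.495 mm
(b) Maximum bending moment at the fixed end: M = P·L = 19000 × 2.1 = 39900 N·m. Convert y_max = 70 mm = 0.07 m.
  σ = M·y_max / I = (39900 × 0.07) / (8.21 × 10⁻⁵) = 3.402 × 10⁷ Pa = 34.02 MPa
Final answer: (a) δ = 6.495 mm, (b) σ = 34.02 MPa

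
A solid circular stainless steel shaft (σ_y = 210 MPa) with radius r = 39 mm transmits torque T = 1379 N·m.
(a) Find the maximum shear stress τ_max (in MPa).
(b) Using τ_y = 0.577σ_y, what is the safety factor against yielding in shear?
(a) For a solid circular shaft, τ_max = T·r/J with J = π·r^4/2, i.e. τ_max = 2·T / (π·r^3). Convert r = 39 mm = 0.039 m.
  τ_max = (2 × 1379) / (π × 0.039^3) = 1.48 × 10⁷ Pa = 14.8 MPa
(b) τ_y = 0.577 × 210 = 121.17 MPa
  SF = τ_y/τ_max = 121.17 / 14.8 = 8.187
Final answer: (a) τ_max = 14.8 MPa, (b) SF = 8.187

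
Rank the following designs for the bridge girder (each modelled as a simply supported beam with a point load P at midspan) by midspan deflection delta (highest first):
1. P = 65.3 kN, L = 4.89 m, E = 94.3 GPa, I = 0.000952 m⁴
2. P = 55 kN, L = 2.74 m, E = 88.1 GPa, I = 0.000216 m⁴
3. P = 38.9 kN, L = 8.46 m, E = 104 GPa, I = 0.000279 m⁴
Model: a simply supported beam with a point load P at midspan, so delta = (P·L^3) / (48·E·I) (SI units).
  Case 1: delta = (65300 × 4.89^3) / (48 × (9.43 × 10¹⁰) × 0.000952) = 0.001772 m = 1.772 mm
  Case 2: delta = (55000 × 2.74^3) / (48 × (8.81 × 10¹⁰) × 0.000216) = 0.001239 m = 1.239 mm
  Case 3: delta = (38900 × 8.46^3) / (48 × (1.04 × 10¹¹) × 0.000279) = 0.01691 m = 16.91 mm
Ordering: 16.91 mm (case 3) > 1.772 mm (case 1) > 1.239 mm (case 2)
Final answer: 3, 1, 2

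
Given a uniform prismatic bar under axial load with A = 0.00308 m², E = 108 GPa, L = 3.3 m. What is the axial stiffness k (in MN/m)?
Model: a uniform prismatic bar under axial load, so k = (A·E) / L.
Convert to SI units:
  E = 108 GPa = 1.08 × 10¹¹ Pa
Substitute:
  k = (0.00308 × (1.08 × 10¹¹)) / 3.3
  k = 1.008 × 10⁸ N/m
Convert: k = 1.008 × 10⁸ N/m = 100.8 MN/m
Final answer: k = 100.8 MN/m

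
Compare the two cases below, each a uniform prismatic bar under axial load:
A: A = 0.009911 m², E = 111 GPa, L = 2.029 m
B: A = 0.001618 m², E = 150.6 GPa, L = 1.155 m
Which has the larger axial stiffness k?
Model: a uniform prismatic bar under axial load, so k = (A·E) / L (SI units).
  A: k = (0.009911 × (1.11 × 10¹¹)) / 2.029 = 5.422 × 10⁸ N/m = 542.2 MN/m
  B: k = (0.001618 × (1.506 × 10¹¹)) / 1.155 = 2.11 × 10⁸ N/m = 211 MN/m
542.2 MN/m > 211 MN/m, so A is larger.
Final answer: A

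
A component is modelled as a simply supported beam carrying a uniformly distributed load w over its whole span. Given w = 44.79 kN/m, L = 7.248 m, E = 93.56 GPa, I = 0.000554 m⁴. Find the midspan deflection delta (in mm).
Model: a simply supported beam carrying a uniformly distributed load w over its whole span, so delta = (5·w·L^4) / (384·E·I).
Convert to SI units:
  w = 44.79 kN/m = 44790 N/m
  E = 93.56 GPa = 9.356 × 10¹⁰ Pa
Substitute:
  delta = (5 × 44790 × 7.248^4) / (384 × (9.356 × 10¹⁰) × 0.000554)
  delta = 0.03105 m
Convert: delta = 0.03105 m = 31.05 mm
Final answer: delta = 31.05 mm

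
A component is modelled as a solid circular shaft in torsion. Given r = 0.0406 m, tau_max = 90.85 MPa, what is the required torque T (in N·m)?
Model: a solid circular shaft in torsion, so tau_max = (2·T) / (π·r^3).
Solve for T: T = (π·tau_max·r^3) / 2.
Convert to SI units:
  tau_max = 90.85 MPa = 9.085 × 10⁷ Pa
Substitute:
  T = (π × (9.085 × 10⁷) × 0.0406^3) / 2
  T = 9550 N·m
Final answer: T = 9550 N·m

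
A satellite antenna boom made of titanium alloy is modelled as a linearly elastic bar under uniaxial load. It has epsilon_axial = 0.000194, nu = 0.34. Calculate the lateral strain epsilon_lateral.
Model: a linearly elastic bar under uniaxial load, so epsilon_lateral = -nu·epsilon_axial.
Substitute:
  epsilon_lateral = -(0.34 × 0.000194)
  epsilon_lateral = -6.596 × 10⁻⁵
Final answer: epsilon_lateral = -6.596 × 10⁻⁵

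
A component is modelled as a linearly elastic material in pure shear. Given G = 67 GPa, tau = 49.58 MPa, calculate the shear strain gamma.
Model: a linearly elastic material in pure shear, so tau = G·gamma.
Solve for gamma: gamma = tau / G.
Convert to SI units:
  G = 67 GPa = 6.7 × 10¹⁰ Pa
  tau = 49.58 MPa = 4.958 × 10⁷ Pa
Substitute:
  gamma = (4.958 × 10⁷) / (6.7 × 10¹⁰)
  gamma = 0.00074
Final answer: gamma = 0.00074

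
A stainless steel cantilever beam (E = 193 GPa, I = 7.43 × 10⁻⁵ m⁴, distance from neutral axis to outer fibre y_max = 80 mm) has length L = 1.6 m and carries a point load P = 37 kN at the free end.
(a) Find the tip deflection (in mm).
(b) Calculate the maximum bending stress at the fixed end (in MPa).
(a) Tip deflection of a cantilever with an end point load: δ = P·L^3 / (3·E·I). Convert P = 37 kN = 37000 N, E = 193 GPa = 1.93 × 10¹¹ Pa.
  δ = (37000 × 1.6^3) / (3 × (1.93 × 10¹¹) × (7.43 × 10⁻⁵)) = 0.003523 m = 3.523 mm
(b) Maximum bending moment at the fixed end: M = P·L = 37000 × 1.6 = 59200 N·m. Convert y_max = 80 mm = 0.08 m.
  σ = M·y_max / I = (59200 × 0.08) / (7.43 × 10⁻⁵) = 6.374 × 10⁷ Pa = 63.74 MPa
Final answer: (a) δ = 3.523 mm, (b) σ = 63.74 MPa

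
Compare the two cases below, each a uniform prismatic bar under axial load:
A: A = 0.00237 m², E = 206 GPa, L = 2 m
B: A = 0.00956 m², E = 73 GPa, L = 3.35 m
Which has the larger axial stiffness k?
Model: a uniform prismatic bar under axial load, so k = (A·E) / L (SI units).
  A: k = (0.00237 × (2.06 × 10¹¹)) / 2 = 2.441 × 10⁸ N/m = 244.1 MN/m
  B: k = (0.00956 × (7.3 × 10¹⁰)) / 3.35 = 2.083 × 10⁸ N/m = 208.3 MN/m
244.1 MN/m > 208.3 MN/m, so A is larger.
Final answer: A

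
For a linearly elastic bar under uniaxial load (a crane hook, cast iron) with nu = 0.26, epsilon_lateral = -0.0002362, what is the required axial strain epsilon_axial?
Model: a linearly elastic bar under uniaxial load, so epsilon_lateral = -nu·epsilon_axial.
Solve for epsilon_axial: epsilon_axial = -epsilon_lateral / nu.
Substitute:
  epsilon_axial = -(-0.0002362) / 0.26
  epsilon_axial = 0.0009085
Final answer: epsilon_axial = 0.0009085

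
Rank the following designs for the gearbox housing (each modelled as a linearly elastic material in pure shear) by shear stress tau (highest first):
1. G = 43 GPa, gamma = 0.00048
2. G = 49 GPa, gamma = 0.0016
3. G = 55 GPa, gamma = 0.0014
Model: a linearly elastic material in pure shear, so tau = G·gamma (SI units).
  Case 1: tau = (4.3 × 10¹⁰) × 0.00048 = 2.064 × 10⁷ Pa = 20.64 MPa
  Case 2: tau = (4.9 × 10¹⁰) × 0.0016 = 7.84 × 10⁷ Pa = 78.4 MPa
  Case 3: tau = (5.5 × 10¹⁰) × 0.0014 = 7.7 × 10⁷ Pa = 77 MPa
Ordering: 78.4 MPa (case 2) > 77 MPa (case 3) > 20.64 MPa (case 1)
Final answer: 2, 3, 1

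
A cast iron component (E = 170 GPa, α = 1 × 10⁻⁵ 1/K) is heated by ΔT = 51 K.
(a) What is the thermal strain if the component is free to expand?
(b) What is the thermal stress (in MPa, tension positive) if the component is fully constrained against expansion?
(a) Free thermal strain ε_th = α·ΔT = (1 × 10⁻⁵) × 51 = 0.00051
(b) Fully constrained, the expansion is suppressed, so σ = -E·α·ΔT. Convert E = 170 GPa = 1.7 × 10¹¹ Pa.
  σ = -(1.7 × 10¹¹) × (1 × 10⁻⁵) × 51 = -8.67 × 10⁷ Pa = -86.7 MPa (compressive)
Final answer: (a) ε_th = 0.00051, (b) σ = -86.7 MPa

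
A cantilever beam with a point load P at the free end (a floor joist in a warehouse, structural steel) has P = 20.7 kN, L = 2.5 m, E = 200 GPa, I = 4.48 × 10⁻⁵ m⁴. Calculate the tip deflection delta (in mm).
Model: a cantilever beam with a point load P at the free end, so delta = (P·L^3) / (3·E·I).
Convert to SI units:
  P = 20.7 kN = 20700 N
  E = 200 GPa = 2 × 10¹¹ Pa
Substitute:
  delta = (20700 × 2.5^3) / (3 × (2 × 10¹¹) × (4.48 × 10⁻⁵))
  delta = 0.01203 m
Convert: delta = 0.01203 m = 12.03 mm
Final answer: delta = 12.03 mm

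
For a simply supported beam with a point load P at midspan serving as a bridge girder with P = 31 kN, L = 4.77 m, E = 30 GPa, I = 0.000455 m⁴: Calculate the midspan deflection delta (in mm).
Model: a simply supported beam with a point load P at midspan, so delta = (P·L^3) / (48·E·I).
Convert to SI units:
  P = 31 kN = 31000 N
  E = 30 GPa = 3 × 10¹⁰ Pa
Substitute:
  delta = (31000 × 4.77^3) / (48 × (3 × 10¹⁰) × 0.000455)
  delta = 0.005135 m
Convert: delta = 0.005135 m = 5.135 mm
Final answer: delta = 5.135 mm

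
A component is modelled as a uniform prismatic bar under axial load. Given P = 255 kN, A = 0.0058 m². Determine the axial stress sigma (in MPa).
Model: a uniform prismatic bar under axial load, so sigma = P / A.
Convert to SI units:
  P = 255 kN = 255000 N
Substitute:
  sigma = 255000 / 0.0058
  sigma = 4.397 × 10⁷ Pa
Convert: sigma = 4.397 × 10⁷ Pa = 43.97 MPa
Final answer: sigma = 43.97 MPa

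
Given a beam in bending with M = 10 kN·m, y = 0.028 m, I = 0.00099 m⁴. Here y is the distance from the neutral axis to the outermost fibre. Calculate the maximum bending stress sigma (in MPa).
Model: a beam in bending, so sigma = (M·y) / I.
Convert to SI units:
  M = 10 kN·m = 10000 N·m
Substitute:
  sigma = (10000 × 0.028) / 0.00099
  sigma = 282800 Pa
Convert: sigma = 282800 Pa = 0.2828 MPa
Final answer: sigma = 0.2828 MPa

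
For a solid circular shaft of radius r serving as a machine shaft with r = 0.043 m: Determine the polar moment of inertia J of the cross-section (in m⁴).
Model: a solid circular shaft of radius r, so J = (π·r^4) / 2.
Substitute:
  J = (π × 0.043^4) / 2
  J = 5.37 × 10⁻⁶ m⁴
Final answer: J = 5.37 × 10⁻⁶ m⁴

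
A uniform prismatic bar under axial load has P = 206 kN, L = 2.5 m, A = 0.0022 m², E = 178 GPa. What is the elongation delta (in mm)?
Model: a uniform prismatic bar under axial load, so delta = (P·L) / (A·E).
Convert to SI units:
  P = 206 kN = 206000 N
  E = 178 GPa = 1.78 × 10¹¹ Pa
Substitute:
  delta = (206000 × 2.5) / (0.0022 × (1.78 × 10¹¹))
  delta = 0.001315 m
Convert: delta = 0.001315 m = 1.315 mm
Final answer: delta = 1.315 mm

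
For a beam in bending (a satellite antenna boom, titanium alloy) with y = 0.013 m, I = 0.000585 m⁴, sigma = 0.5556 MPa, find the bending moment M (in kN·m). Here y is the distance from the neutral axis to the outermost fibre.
Model: a beam in bending, so sigma = (M·y) / I.
Solve for M: M = (sigma·I) / y.
Convert to SI units:
  sigma = 0.5556 MPa = 555600 Pa
Substitute:
  M = (555600 × 0.000585) / 0.013
  M = 25000 N·m
Convert: M = 25000 N·m = 25 kN·m
Final answer: M = 25 kN·m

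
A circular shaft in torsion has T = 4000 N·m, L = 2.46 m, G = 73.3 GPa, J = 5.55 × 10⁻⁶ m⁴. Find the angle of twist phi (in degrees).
Model: a circular shaft in torsion, so phi = (T·L) / (G·J).
Convert to SI units:
  G = 73.3 GPa = 7.33 × 10¹⁰ Pa
Substitute:
  phi = (4000 × 2.46) / ((7.33 × 10¹⁰) × (5.55 × 10⁻⁶))
  phi = 0.02419 rad
Convert to degrees: phi = 0.02419 × 180/π = 1.386°
Final answer: phi = 1.386°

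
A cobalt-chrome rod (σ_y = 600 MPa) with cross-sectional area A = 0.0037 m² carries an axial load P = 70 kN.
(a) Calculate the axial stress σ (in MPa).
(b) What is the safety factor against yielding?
(a) Axial stress σ = P/A. Convert P = 70 kN = 70000 N.
  σ = 70000 / 0.0037 = 1.892 × 10⁷ Pa = 18.92 MPa
(b) Safety factor SF = σ_y/σ = 600 / 18.92 = 31.71
Final answer: (a) σ = 18.92 MPa, (b) SF = 31.71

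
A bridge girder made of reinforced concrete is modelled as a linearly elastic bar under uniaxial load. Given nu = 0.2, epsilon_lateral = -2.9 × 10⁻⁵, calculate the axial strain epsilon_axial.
Model: a linearly elastic bar under uniaxial load, so epsilon_lateral = -nu·epsilon_axial.
Solve for epsilon_axial: epsilon_axial = -epsilon_lateral / nu.
Substitute:
  epsilon_axial = -(-2.9 × 10⁻⁵) / 0.2
  epsilon_axial = 0.000145
Final answer: epsilon_axial = 0.000145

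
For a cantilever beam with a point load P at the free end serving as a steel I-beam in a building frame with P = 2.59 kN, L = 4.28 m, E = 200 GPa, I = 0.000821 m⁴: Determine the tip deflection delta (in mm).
Model: a cantilever beam with a point load P at the free end, so delta = (P·L^3) / (3·E·I).
Convert to SI units:
  P = 2.59 kN = 2590 N
  E = 200 GPa = 2 × 10¹¹ Pa
Substitute:
  delta = (2590 × 4.28^3) / (3 × (2 × 10¹¹) × 0.000821)
  delta = 0.0004122 m
Convert: delta = 0.0004122 m = 0.4122 mm
Final answer: delta = 0.4122 mm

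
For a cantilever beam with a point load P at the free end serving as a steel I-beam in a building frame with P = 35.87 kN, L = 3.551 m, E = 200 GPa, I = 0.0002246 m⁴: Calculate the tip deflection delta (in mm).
Model: a cantilever beam with a point load P at the free end, so delta = (P·L^3) / (3·E·I).
Convert to SI units:
  P = 35.87 kN = 35870 N
  E = 200 GPa = 2 × 10¹¹ Pa
Substitute:
  delta = (35870 × 3.551^3) / (3 × (2 × 10¹¹) × 0.0002246)
  delta = 0.01192 m
Convert: delta = 0.01192 m = 11.92 mm
Final answer: delta = 11.92 mm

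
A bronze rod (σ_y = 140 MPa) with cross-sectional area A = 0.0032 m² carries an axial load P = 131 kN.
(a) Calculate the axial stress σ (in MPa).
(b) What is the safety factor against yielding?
(a) Axial stress σ = P/A. Convert P = 131 kN = 131000 N.
  σ = 131000 / 0.0032 = 4.094 × 10⁷ Pa = 40.94 MPa
(b) Safety factor SF = σ_y/σ = 140 / 40.94 = 3.42
Final answer: (a) σ = 40.94 MPa, (b) SF = 3.42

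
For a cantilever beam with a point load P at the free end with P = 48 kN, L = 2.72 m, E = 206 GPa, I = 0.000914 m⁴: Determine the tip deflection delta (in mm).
Model: a cantilever beam with a point load P at the free end, so delta = (P·L^3) / (3·E·I).
Convert to SI units:
  P = 48 kN = 48000 N
  E = 206 GPa = 2.06 × 10¹¹ Pa
Substitute:
  delta = (48000 × 2.72^3) / (3 × (2.06 × 10¹¹) × 0.000914)
  delta = 0.00171 m
Convert: delta = 0.00171 m = 1.71 mm
Final answer: delta = 1.71 mm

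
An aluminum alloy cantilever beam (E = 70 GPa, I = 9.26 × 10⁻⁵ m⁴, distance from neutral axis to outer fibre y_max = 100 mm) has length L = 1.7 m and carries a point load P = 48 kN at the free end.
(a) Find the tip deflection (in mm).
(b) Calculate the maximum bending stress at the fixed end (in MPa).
(a) Tip deflection of a cantilever with an end point load: δ = P·L^3 / (3·E·I). Convert P = 48 kN = 48000 N, E = 70 GPa = 7 × 10¹⁰ Pa.
  δ = (48000 × 1.7^3) / (3 × (7 × 10¹⁰) × (9.26 × 10⁻⁵)) = 0.01213 m = 12.13 mm
(b) Maximum bending moment at the fixed end: M = P·L = 48000 × 1.7 = 81600 N·m. Convert y_max = 100 mm = 0.1 m.
  σ = M·y_max / I = (81600 × 0.1) / (9.26 × 10⁻⁵) = 8.812 × 10⁷ Pa = 88.12 MPa
Final answer: (a) δ = 12.13 mm, (b) σ = 88.12 MPa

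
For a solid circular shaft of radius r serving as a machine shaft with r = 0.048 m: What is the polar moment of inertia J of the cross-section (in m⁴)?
Model: a solid circular shaft of radius r, so J = (π·r^4) / 2.
Substitute:
  J = (π × 0.048^4) / 2
  J = 8.338 × 10⁻⁶ m⁴
Final answer: J = 8.338 × 10⁻⁶ m⁴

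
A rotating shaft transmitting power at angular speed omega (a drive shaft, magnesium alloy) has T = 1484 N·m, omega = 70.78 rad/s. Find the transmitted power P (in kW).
Model: a rotating shaft transmitting power at angular speed omega, so P = T·omega.
Substitute:
  P = 1484 × 70.78
  P = 105000 W
Convert: P = 105000 W = 105 kW
Final answer: P = 105 kW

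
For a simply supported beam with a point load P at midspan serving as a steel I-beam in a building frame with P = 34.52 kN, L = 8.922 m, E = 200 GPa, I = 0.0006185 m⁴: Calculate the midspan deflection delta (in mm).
Model: a simply supported beam with a point load P at midspan, so delta = (P·L^3) / (48·E·I).
Convert to SI units:
  P = 34.52 kN = 34520 N
  E = 200 GPa = 2 × 10¹¹ Pa
Substitute:
  delta = (34520 × 8.922^3) / (48 × (2 × 10¹¹) × 0.0006185)
  delta = 0.004129 m
Convert: delta = 0.004129 m = 4.129 mm
Final answer: delta = 4.129 mm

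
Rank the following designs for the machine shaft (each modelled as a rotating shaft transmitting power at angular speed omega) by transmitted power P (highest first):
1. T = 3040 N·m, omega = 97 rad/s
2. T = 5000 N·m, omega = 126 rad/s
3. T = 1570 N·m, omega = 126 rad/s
Model: a rotating shaft transmitting power at angular speed omega, so P = T·omega (SI units).
  Case 1: P = 3040 × 97 = 294900 W = 294.9 kW
  Case 2: P = 5000 × 126 = 630000 W = 630 kW
  Case 3: P = 1570 × 126 = 197800 W = 197.8 kW
Ordering: 630 kW (case 2) > 294.9 kW (case 1) > 197.8 kW (case 3)
Final answer: 2, 1, 3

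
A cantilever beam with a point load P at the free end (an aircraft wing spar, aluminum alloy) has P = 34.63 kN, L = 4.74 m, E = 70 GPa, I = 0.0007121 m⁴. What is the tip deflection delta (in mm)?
Model: a cantilever beam with a point load P at the free end, so delta = (P·L^3) / (3·E·I).
Convert to SI units:
  P = 34.63 kN = 34630 N
  E = 70 GPa = 7 × 10¹⁰ Pa
Substitute:
  delta = (34630 × 4.74^3) / (3 × (7 × 10¹⁰) × 0.0007121)
  delta = 0.02466 m
Convert: delta = 0.02466 m = 24.66 mm
Final answer: delta = 24.66 mm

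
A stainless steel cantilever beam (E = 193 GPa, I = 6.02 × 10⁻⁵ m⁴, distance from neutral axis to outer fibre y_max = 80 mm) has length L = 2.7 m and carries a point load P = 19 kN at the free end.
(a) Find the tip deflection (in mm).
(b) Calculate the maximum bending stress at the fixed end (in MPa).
(a) Tip deflection of a cantilever with an end point load: δ = P·L^3 / (3·E·I). Convert P = 19 kN = 19000 N, E = 193 GPa = 1.93 × 10¹¹ Pa.
  δ = (19000 × 2.7^3) / (3 × (1.93 × 10¹¹) × (6.02 × 10⁻⁵)) = 0.01073 m = 10.73 mm
(b) Maximum bending moment at the fixed end: M = P·L = 19000 × 2.7 = 51300 N·m. Convert y_max = 80 mm = 0.08 m.
  σ = M·y_max / I = (51300 × 0.08) / (6.02 × 10⁻⁵) = 6.817 × 10⁷ Pa = 68.17 MPa
Final answer: (a) δ = 10.73 mm, (b) σ = 68.17 MPa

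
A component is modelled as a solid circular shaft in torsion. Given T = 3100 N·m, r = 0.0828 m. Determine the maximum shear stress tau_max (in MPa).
Model: a solid circular shaft in torsion, so tau_max = (2·T) / (π·r^3).
Substitute:
  tau_max = (2 × 3100) / (π × 0.0828^3)
  tau_max = 3.477 × 10⁶ Pa
Convert: tau_max = 3.477 × 10⁶ Pa = 3.477 MPa
Final answer: tau_max = 3.477 MPa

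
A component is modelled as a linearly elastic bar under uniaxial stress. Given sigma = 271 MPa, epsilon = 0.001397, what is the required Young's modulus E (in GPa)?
Model: a linearly elastic bar under uniaxial stress, so epsilon = sigma / E.
Solve for E: E = sigma / epsilon.
Convert to SI units:
  sigma = 271 MPa = 2.71 × 10⁸ Pa
Substitute:
  E = (2.71 × 10⁸) / 0.001397
  E = 1.94 × 10¹¹ Pa
Convert: E = 1.94 × 10¹¹ Pa = 194 GPa
Final answer: E = 194 GPa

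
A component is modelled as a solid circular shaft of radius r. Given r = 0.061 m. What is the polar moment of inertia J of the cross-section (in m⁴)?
Model: a solid circular shaft of radius r, so J = (π·r^4) / 2.
Substitute:
  J = (π × 0.061^4) / 2
  J = 2.175 × 10⁻⁵ m⁴
Final answer: J = 2.175 × 10⁻⁵ m⁴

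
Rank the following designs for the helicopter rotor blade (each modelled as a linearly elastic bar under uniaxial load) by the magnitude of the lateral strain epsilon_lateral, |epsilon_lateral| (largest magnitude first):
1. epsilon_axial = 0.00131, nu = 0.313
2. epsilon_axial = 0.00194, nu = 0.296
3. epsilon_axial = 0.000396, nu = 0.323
Model: a linearly elastic bar under uniaxial load, so epsilon_lateral = -nu·epsilon_axial (SI units).
  Case 1: epsilon_lateral = -(0.313 × 0.00131) = -0.00041
  Case 2: epsilon_lateral = -(0.296 × 0.00194) = -0.0005742
  Case 3: epsilon_lateral = -(0.323 × 0.000396) = -0.0001279
Ordering by |epsilon_lateral|: 0.0005742 (case 2) > 0.00041 (case 1) > 0.0001279 (case 3)
Final answer: 2, 1, 3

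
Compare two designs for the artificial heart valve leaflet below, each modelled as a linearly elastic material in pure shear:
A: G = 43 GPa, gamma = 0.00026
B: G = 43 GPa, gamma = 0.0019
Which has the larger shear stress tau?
Model: a linearly elastic material in pure shear, so tau = G·gamma (SI units).
  A: tau = (4.3 × 10¹⁰) × 0.00026 = 1.118 × 10⁷ Pa = 11.18 MPa
  B: tau = (4.3 × 10¹⁰) × 0.0019 = 8.17 × 10⁷ Pa = 81.7 MPa
81.7 MPa > 11.18 MPa, so B is larger.
Final answer: B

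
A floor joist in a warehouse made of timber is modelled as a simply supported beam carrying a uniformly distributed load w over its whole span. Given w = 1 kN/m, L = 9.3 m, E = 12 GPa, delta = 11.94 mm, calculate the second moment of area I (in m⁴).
Model: a simply supported beam carrying a uniformly distributed load w over its whole span, so delta = (5·w·L^4) / (384·E·I).
Solve for I: I = (5·w·L^4) / (384·delta·E).
Convert to SI units:
  w = 1 kN/m = 1000 N/m
  E = 12 GPa = 1.2 × 10¹⁰ Pa
  delta = 11.94 mm = 0.01194 m
Substitute:
  I = (5 × 1000 × 9.3^4) / (384 × 0.01194 × (1.2 × 10¹⁰))
  I = 0.0006798 m⁴
Final answer: I = 0.0006798 m⁴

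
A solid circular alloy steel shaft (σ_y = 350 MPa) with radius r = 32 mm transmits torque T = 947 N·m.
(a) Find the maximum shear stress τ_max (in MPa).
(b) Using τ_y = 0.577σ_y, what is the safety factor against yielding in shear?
(a) For a solid circular shaft, τ_max = T·r/J with J = π·r^4/2, i.e. τ_max = 2·T / (π·r^3). Convert r = 32 mm = 0.032 m.
  τ_max = (2 × 947) / (π × 0.032^3) = 1.84 × 10⁷ Pa = 18.4 MPa
(b) τ_y = 0.577 × 350 = 201.95 MPa
  SF = τ_y/τ_max = 201.95 / 18.4 = 10.98
Final answer: (a) τ_max = 18.4 MPa, (b) SF = 10.98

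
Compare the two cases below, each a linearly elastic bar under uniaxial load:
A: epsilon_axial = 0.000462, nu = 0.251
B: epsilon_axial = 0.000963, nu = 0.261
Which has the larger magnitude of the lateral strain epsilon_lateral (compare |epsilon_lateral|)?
Model: a linearly elastic bar under uniaxial load, so epsilon_lateral = -nu·epsilon_axial (SI units).
  A: epsilon_lateral = -(0.251 × 0.000462) = -0.000116
  B: epsilon_lateral = -(0.261 × 0.000963) = -0.0002513
|epsilon_lateral|: A = 0.000116, B = 0.0002513, so B is larger in magnitude.
Final answer: B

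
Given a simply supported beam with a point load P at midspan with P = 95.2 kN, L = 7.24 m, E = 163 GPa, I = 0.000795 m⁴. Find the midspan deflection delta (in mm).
Model: a simply supported beam with a point load P at midspan, so delta = (P·L^3) / (48·E·I).
Convert to SI units:
  P = 95.2 kN = 95200 N
  E = 163 GPa = 1.63 × 10¹¹ Pa
Substitute:
  delta = (95200 × 7.24^3) / (48 × (1.63 × 10¹¹) × 0.000795)
  delta = 0.005808 m
Convert: delta = 0.005808 m = 5.808 mm
Final answer: delta = 5.808 mm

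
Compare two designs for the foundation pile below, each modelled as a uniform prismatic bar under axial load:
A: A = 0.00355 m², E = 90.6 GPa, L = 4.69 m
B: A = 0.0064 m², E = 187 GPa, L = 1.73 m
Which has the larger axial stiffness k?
Model: a uniform prismatic bar under axial load, so k = (A·E) / L (SI units).
  A: k = (0.00355 × (9.06 × 10¹⁰)) / 4.69 = 6.858 × 10⁷ N/m = 68.58 MN/m
  B: k = (0.0064 × (1.87 × 10¹¹)) / 1.73 = 6.918 × 10⁸ N/m = 691.8 MN/m
691.8 MN/m > 68.58 MN/m, so B is larger.
Final answer: B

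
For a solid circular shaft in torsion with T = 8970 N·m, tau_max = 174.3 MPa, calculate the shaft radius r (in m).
Model: a solid circular shaft in torsion, so tau_max = (2·T) / (π·r^3).
Solve for r: r = ((2·T) / (π·tau_max))^(1/3).
Convert to SI units:
  tau_max = 174.3 MPa = 1.743 × 10⁸ Pa
Substitute:
  r = ((2 × 8970) / (π × (1.743 × 10⁸)))^(1/3)
  r = 0.032 m
Final answer: r = 0.032 m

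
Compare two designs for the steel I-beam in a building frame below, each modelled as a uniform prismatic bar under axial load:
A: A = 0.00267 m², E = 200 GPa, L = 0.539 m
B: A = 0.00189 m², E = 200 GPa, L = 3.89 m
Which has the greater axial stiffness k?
Model: a uniform prismatic bar under axial load, so k = (A·E) / L (SI units).
  A: k = (0.00267 × (2 × 10¹¹)) / 0.539 = 9.907 × 10⁸ N/m = 990.7 MN/m
  B: k = (0.00189 × (2 × 10¹¹)) / 3.89 = 9.717 × 10⁷ N/m = 97.17 MN/m
990.7 MN/m > 97.17 MN/m, so A is larger.
Final answer: A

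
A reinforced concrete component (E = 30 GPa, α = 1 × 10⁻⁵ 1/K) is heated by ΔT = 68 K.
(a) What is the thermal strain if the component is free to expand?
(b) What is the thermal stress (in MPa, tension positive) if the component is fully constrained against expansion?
(a) Free thermal strain ε_th = α·ΔT = (1 × 10⁻⁵) × 68 = 0.00068
(b) Fully constrained, the expansion is suppressed, so σ = -E·α·ΔT. Convert E = 30 GPa = 3 × 10¹⁰ Pa.
  σ = -(3 × 10¹⁰) × (1 × 10⁻⁵) × 68 = -2.04 × 10⁷ Pa = -20.4 MPa (compressive)
Final answer: (a) ε_th = 0.00068, (b) σ = -20.4 MPa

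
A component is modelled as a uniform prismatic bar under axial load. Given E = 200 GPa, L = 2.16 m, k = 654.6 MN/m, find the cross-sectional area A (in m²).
Model: a uniform prismatic bar under axial load, so k = (A·E) / L.
Solve for A: A = (k·L) / E.
Convert to SI units:
  E = 200 GPa = 2 × 10¹¹ Pa
  k = 654.6 MN/m = 6.546 × 10⁸ N/m
Substitute:
  A = ((6.546 × 10⁸) × 2.16) / (2 × 10¹¹)
  A = 0.00707 m²
Final answer: A = 0.00707 m²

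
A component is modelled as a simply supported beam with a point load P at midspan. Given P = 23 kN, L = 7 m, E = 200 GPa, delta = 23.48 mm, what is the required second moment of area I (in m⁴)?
Model: a simply supported beam with a point load P at midspan, so delta = (P·L^3) / (48·E·I).
Solve for I: I = (P·L^3) / (48·delta·E).
Convert to SI units:
  P = 23 kN = 23000 N
  E = 200 GPa = 2 × 10¹¹ Pa
  delta = 23.48 mm = 0.02348 m
Substitute:
  I = (23000 × 7^3) / (48 × 0.02348 × (2 × 10¹¹))
  I = 3.5 × 10⁻⁵ m⁴
Final answer: I = 3.5 × 10⁻⁵ m⁴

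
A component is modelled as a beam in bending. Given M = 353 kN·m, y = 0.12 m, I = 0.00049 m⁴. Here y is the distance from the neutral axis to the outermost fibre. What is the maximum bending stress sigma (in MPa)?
Model: a beam in bending, so sigma = (M·y) / I.
Convert to SI units:
  M = 353 kN·m = 353000 N·m
Substitute:
  sigma = (353000 × 0.12) / 0.00049
  sigma = 8.645 × 10⁷ Pa
Convert: sigma = 8.645 × 10⁷ Pa = 86.45 MPa
Final answer: sigma = 86.45 MPa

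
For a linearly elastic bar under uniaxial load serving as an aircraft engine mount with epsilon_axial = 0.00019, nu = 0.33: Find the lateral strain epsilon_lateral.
Model: a linearly elastic bar under uniaxial load, so epsilon_lateral = -nu·epsilon_axial.
Substitute:
  epsilon_lateral = -(0.33 × 0.00019)
  epsilon_lateral = -6.27 × 10⁻⁵
Final answer: epsilon_lateral = -6.27 × 10⁻⁵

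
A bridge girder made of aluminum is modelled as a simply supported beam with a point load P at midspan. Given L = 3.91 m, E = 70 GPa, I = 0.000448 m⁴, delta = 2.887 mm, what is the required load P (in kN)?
Model: a simply supported beam with a point load P at midspan, so delta = (P·L^3) / (48·E·I).
Solve for P: P = (48·delta·E·I) / L^3.
Convert to SI units:
  E = 70 GPa = 7 × 10¹⁰ Pa
  delta = 2.887 mm = 0.002887 m
Substitute:
  P = (48 × 0.002887 × (7 × 10¹⁰) × 0.000448) / 3.91^3
  P = 72700 N
Convert: P = 72700 N = 72.7 kN
Final answer: P = 72.7 kN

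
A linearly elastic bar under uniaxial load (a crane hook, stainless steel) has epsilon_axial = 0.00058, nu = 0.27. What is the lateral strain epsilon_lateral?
Model: a linearly elastic bar under uniaxial load, so epsilon_lateral = -nu·epsilon_axial.
Substitute:
  epsilon_lateral = -(0.27 × 0.00058)
  epsilon_lateral = -0.0001566
Final answer: epsilon_lateral = -0.0001566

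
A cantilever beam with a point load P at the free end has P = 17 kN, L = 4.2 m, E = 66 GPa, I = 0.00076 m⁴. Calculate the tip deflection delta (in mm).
Model: a cantilever beam with a point load P at the free end, so delta = (P·L^3) / (3·E·I).
Convert to SI units:
  P = 17 kN = 17000 N
  E = 66 GPa = 6.6 × 10¹⁰ Pa
Substitute:
  delta = (17000 × 4.2^3) / (3 × (6.6 × 10¹⁰) × 0.00076)
  delta = 0.00837 m
Convert: delta = 0.00837 m = 8.37 mm
Final answer: delta = 8.37 mm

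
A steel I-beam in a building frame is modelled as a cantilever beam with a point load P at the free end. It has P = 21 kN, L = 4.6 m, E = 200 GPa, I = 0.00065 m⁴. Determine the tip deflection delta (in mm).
Model: a cantilever beam with a point load P at the free end, so delta = (P·L^3) / (3·E·I).
Convert to SI units:
  P = 21 kN = 21000 N
  E = 200 GPa = 2 × 10¹¹ Pa
Substitute:
  delta = (21000 × 4.6^3) / (3 × (2 × 10¹¹) × 0.00065)
  delta = 0.005241 m
Convert: delta = 0.005241 m = 5.241 mm
Final answer: delta = 5.241 mm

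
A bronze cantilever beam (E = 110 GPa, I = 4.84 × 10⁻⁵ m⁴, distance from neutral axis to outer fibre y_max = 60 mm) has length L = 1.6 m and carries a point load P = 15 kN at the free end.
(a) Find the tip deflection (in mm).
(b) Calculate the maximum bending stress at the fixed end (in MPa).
(a) Tip deflection of a cantilever with an end point load: δ = P·L^3 / (3·E·I). Convert P = 15 kN = 15000 N, E = 110 GPa = 1.1 × 10¹¹ Pa.
  δ = (15000 × 1.6^3) / (3 × (1.1 × 10¹¹) × (4.84 × 10⁻⁵)) = 0.003847 m = 3.847 mm
(b) Maximum bending moment at the fixed end: M = P·L = 15000 × 1.6 = 24000 N·m. Convert y_max = 60 mm = 0.06 m.
  σ = M·y_max / I = (24000 × 0.06) / (4.84 × 10⁻⁵) = 2.975 × 10⁷ Pa = 29.75 MPa
Final answer: (a) δ = 3.847 mm, (b) σ = 29.75 MPa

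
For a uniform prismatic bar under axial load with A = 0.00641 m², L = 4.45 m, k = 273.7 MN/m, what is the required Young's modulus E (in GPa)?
Model: a uniform prismatic bar under axial load, so k = (A·E) / L.
Solve for E: E = (k·L) / A.
Convert to SI units:
  k = 273.7 MN/m = 2.737 × 10⁸ N/m
Substitute:
  E = ((2.737 × 10⁸) × 4.45) / 0.00641
  E = 1.9 × 10¹¹ Pa
Convert: E = 1.9 × 10¹¹ Pa = 190 GPa
Final answer: E = 190 GPa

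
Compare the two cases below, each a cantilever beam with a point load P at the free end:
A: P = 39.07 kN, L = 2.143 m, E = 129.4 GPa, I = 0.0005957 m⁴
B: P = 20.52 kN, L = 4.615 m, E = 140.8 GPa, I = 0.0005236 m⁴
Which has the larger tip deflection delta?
Model: a cantilever beam with a point load P at the free end, so delta = (P·L^3) / (3·E·I) (SI units).
  A: delta = (39070 × 2.143^3) / (3 × (1.294 × 10¹¹) × 0.0005957) = 0.001663 m = 1.663 mm
  B: delta = (20520 × 4.615^3) / (3 × (1.408 × 10¹¹) × 0.0005236) = 0.009119 m = 9.119 mm
9.119 mm > 1.663 mm, so B is larger.
Final answer: B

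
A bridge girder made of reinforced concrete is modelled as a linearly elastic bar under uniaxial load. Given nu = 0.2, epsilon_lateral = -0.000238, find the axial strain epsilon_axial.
Model: a linearly elastic bar under uniaxial load, so epsilon_lateral = -nu·epsilon_axial.
Solve for epsilon_axial: epsilon_axial = -epsilon_lateral / nu.
Substitute:
  epsilon_axial = -(-0.000238) / 0.2
  epsilon_axial = 0.00119
Final answer: epsilon_axial = 0.00119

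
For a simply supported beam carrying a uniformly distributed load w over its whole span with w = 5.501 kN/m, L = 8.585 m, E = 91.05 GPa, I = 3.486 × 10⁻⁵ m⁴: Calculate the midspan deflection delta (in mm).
Model: a simply supported beam carrying a uniformly distributed load w over its whole span, so delta = (5·w·L^4) / (384·E·I).
Convert to SI units:
  w = 5.501 kN/m = 5501 N/m
  E = 91.05 GPa = 9.105 × 10¹⁰ Pa
Substitute:
  delta = (5 × 5501 × 8.585^4) / (384 × (9.105 × 10¹⁰) × (3.486 × 10⁻⁵))
  delta = 0.1226 m
Convert: delta = 0.1226 m = 122.6 mm
Final answer: delta = 122.6 mm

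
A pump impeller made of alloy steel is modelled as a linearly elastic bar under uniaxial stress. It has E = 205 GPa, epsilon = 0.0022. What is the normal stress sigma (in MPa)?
Model: a linearly elastic bar under uniaxial stress, so sigma = E·epsilon.
Convert to SI units:
  E = 205 GPa = 2.05 × 10¹¹ Pa
Substitute:
  sigma = (2.05 × 10¹¹) × 0.0022
  sigma = 4.51 × 10⁸ Pa
Convert: sigma = 4.51 × 10⁸ Pa = 451 MPa
Final answer: sigma = 451 MPa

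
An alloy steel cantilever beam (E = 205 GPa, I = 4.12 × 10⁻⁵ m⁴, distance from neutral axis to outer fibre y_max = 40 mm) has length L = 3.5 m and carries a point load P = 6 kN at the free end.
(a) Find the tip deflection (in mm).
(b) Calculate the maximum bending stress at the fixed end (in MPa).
(a) Tip deflection of a cantilever with an end point load: δ = P·L^3 / (3·E·I). Convert P = 6 kN = 6000 N, E = 205 GPa = 2.05 × 10¹¹ Pa.
  δ = (6000 × 3.5^3) / (3 × (2.05 × 10¹¹) × (4.12 × 10⁻⁵)) = 0.01015 m = 10.15 mm
(b) Maximum bending moment at the fixed end: M = P·L = 6000 × 3.5 = 21000 N·m. Convert y_max = 40 mm = 0.04 m.
  σ = M·y_max / I = (21000 × 0.04) / (4.12 × 10⁻⁵) = 2.039 × 10⁷ Pa = 20.39 MPa
Final answer: (a) δ = 10.15 mm, (b) σ = 20.39 MPa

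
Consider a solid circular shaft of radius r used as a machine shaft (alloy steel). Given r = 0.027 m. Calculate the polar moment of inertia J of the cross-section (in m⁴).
Model: a solid circular shaft of radius r, so J = (π·r^4) / 2.
Substitute:
  J = (π × 0.027^4) / 2
  J = 8.348 × 10⁻⁷ m⁴
Final answer: J = 8.348 × 10⁻⁷ m⁴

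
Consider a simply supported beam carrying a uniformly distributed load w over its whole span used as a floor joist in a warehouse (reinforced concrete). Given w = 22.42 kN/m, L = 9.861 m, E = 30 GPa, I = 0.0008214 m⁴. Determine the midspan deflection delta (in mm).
Model: a simply supported beam carrying a uniformly distributed load w over its whole span, so delta = (5·w·L^4) / (384·E·I).
Convert to SI units:
  w = 22.42 kN/m = 22420 N/m
  E = 30 GPa = 3 × 10¹⁰ Pa
Substitute:
  delta = (5 × 22420 × 9.861^4) / (384 × (3 × 10¹⁰) × 0.0008214)
  delta = 0.112 m
Convert: delta = 0.112 m = 112 mm
Final answer: delta = 112 mm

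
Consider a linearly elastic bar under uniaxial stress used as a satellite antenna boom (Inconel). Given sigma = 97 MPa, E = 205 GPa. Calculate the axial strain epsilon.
Model: a linearly elastic bar under uniaxial stress, so epsilon = sigma / E.
Convert to SI units:
  sigma = 97 MPa = 9.7 × 10⁷ Pa
  E = 205 GPa = 2.05 × 10¹¹ Pa
Substitute:
  epsilon = (9.7 × 10⁷) / (2.05 × 10¹¹)
  epsilon = 0.0004732
Final answer: epsilon = 0.0004732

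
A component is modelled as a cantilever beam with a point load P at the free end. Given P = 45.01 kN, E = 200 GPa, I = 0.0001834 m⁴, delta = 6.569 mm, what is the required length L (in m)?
Model: a cantilever beam with a point load P at the free end, so delta = (P·L^3) / (3·E·I).
Solve for L: L = ((3·delta·E·I) / P)^(1/3).
Convert to SI units:
  P = 45.01 kN = 45010 N
  E = 200 GPa = 2 × 10¹¹ Pa
  delta = 6.569 mm = 0.006569 m
Substitute:
  L = ((3 × 0.006569 × (2 × 10¹¹) × 0.0001834) / 45010)^(1/3)
  L = 2.523 m
Final answer: L = 2.523 m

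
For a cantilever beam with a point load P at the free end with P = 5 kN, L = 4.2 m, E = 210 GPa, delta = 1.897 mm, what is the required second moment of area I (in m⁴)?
Model: a cantilever beam with a point load P at the free end, so delta = (P·L^3) / (3·E·I).
Solve for I: I = (P·L^3) / (3·delta·E).
Convert to SI units:
  P = 5 kN = 5000 N
  E = 210 GPa = 2.1 × 10¹¹ Pa
  delta = 1.897 mm = 0.001897 m
Substitute:
  I = (5000 × 4.2^3) / (3 × 0.001897 × (2.1 × 10¹¹))
  I = 0.00031 m⁴
Final answer: I = 0.00031 m⁴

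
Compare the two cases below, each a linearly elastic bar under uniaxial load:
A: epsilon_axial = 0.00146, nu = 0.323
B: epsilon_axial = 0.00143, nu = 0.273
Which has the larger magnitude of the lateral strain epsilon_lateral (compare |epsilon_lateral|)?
Model: a linearly elastic bar under uniaxial load, so epsilon_lateral = -nu·epsilon_axial (SI units).
  A: epsilon_lateral = -(0.323 × 0.00146) = -0.0004716
  B: epsilon_lateral = -(0.273 × 0.00143) = -0.0003904
|epsilon_lateral|: A = 0.0004716, B = 0.0003904, so A is larger in magnitude.
Final answer: A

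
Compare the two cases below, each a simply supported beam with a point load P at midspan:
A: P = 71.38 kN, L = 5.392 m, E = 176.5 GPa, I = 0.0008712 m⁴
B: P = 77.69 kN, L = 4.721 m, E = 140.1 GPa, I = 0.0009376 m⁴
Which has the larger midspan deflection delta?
Model: a simply supported beam with a point load P at midspan, so delta = (P·L^3) / (48·E·I) (SI units).
  A: delta = (71380 × 5.392^3) / (48 × (1.765 × 10¹¹) × 0.0008712) = 0.001516 m = 1.516 mm
  B: delta = (77690 × 4.721^3) / (48 × (1.401 × 10¹¹) × 0.0009376) = 0.001296 m = 1.296 mm
1.516 mm > 1.296 mm, so A is larger.
Final answer: A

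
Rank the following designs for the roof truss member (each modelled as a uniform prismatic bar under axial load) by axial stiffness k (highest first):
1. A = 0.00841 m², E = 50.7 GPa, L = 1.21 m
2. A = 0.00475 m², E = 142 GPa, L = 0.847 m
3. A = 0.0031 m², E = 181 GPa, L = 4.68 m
Model: a uniform prismatic bar under axial load, so k = (A·E) / L (SI units).
  Case 1: k = (0.00841 × (5.07 × 10¹⁰)) / 1.21 = 3.524 × 10⁸ N/m = 352.4 MN/m
  Case 2: k = (0.00475 × (1.42 × 10¹¹)) / 0.847 = 7.963 × 10⁸ N/m = 796.3 MN/m
  Case 3: k = (0.0031 × (1.81 × 10¹¹)) / 4.68 = 1.199 × 10⁸ N/m = 119.9 MN/m
Ordering: 796.3 MN/m (case 2) > 352.4 MN/m (case 1) > 119.9 MN/m (case 3)
Final answer: 2, 1, 3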